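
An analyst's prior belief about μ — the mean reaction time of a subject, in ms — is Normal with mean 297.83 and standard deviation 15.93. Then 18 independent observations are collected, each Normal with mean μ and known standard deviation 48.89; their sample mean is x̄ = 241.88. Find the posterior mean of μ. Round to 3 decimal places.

Posterior mean ≈ 261.100

With known σ, the Normal prior is conjugate. Weight on the data is w = (n/σ²)/(n/σ² + 1/τ₀²) = 0.00753065/(0.00753065+0.00394066) = 0.65648.
Posterior mean = w·x̄ + (1−w)·μ₀ = 0.65648·241.88 + 0.34352·297.83 = 261.100.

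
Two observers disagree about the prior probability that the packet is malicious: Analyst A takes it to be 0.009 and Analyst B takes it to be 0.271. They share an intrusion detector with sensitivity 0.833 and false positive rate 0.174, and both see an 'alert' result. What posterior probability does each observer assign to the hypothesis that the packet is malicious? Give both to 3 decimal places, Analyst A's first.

Analyst A: 0.042; Analyst B: 0.640

P('+'|H) = 0.833, P('+'|¬H) = 0.174.
Analyst A: numerator 0.833·0.009 = 0.0074970; evidence = 0.0074970+0.174·0.991 = 0.17993; posterior = 0.042.
Analyst B: numerator 0.833·0.271 = 0.22574; evidence = 0.22574+0.174·0.729 = 0.35259; posterior = 0.640.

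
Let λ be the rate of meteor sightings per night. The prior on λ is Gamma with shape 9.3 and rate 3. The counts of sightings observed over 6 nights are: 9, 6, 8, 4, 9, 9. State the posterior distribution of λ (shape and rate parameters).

Posterior: Gamma(shape=54.3, rate=9)

The Poisson likelihood adds the total count to the shape and the number of exposure periods to the rate. Here ∑xᵢ = 45 and n = 6, so shape 9.3→54.3 and rate 3→9.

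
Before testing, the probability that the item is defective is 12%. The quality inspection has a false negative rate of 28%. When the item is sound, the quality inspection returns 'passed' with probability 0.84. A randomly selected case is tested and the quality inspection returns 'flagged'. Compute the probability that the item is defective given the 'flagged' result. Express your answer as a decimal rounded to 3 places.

Let H be the event that the item is defective. P(H) = 0.12, so P(¬H) = 0.88. With E the 'flagged' result, P(E|H) = 0.72 and P(E|¬H) = 0.16.
P(E) = 0.72·0.12 + 0.16·0.88 = 0.086400 + 0.14080 = 0.22720.
By Bayes' theorem, P(H|E) = 0.086400 / 0.22720 = 0.380.

P(H | E) ≈ 0.380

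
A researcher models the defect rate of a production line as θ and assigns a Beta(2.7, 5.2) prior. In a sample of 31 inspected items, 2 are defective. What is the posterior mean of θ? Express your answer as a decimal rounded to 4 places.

Observing 2 successes and 29 failures updates Beta(2.7, 5.2) by adding the success and failure counts to the two shape parameters: α = 2.7+2 = 4.7, β = 5.2+29 = 34.2.
Posterior mean = α/(α+β) = 4.7/38.9 = 0.1208.

Posterior mean ≈ 0.1208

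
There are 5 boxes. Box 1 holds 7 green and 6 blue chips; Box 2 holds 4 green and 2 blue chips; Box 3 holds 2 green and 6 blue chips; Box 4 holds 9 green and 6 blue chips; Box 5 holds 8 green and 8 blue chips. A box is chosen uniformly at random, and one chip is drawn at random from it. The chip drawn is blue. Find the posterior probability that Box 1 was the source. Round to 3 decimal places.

Posterior probability ≈ 0.189

P(blue|Box 1) = 0.4615; P(blue|Box 2) = 0.3333; P(blue|Box 3) = 0.75; P(blue|Box 4) = 0.4; P(blue|Box 5) = 0.5.
Prior × likelihood for each source: 0.2·0.4615=0.09231, 0.2·0.3333=0.06667, 0.2·0.75=0.1500, 0.2·0.4=0.08000, 0.2·0.5=0.1000. Summing gives P(blue) = 0.48897.
P(Box 1 | blue) = 0.09231 / 0.48897 = 0.189.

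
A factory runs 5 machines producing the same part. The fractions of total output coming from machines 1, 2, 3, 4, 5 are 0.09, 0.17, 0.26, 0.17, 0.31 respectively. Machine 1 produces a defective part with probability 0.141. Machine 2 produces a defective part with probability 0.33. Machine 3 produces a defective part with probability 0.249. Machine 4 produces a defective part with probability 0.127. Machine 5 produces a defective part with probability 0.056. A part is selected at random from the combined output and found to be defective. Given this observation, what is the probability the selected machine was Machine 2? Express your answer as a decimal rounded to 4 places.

Posterior probability ≈ 0.3253

Tabulate prior·likelihood by source: [1] prior 0.09, lik 0.141, product 0.01269; [2] prior 0.17, lik 0.33, product 0.05610; [3] prior 0.26, lik 0.249, product 0.06474; [4] prior 0.17, lik 0.127, product 0.02159; [5] prior 0.31, lik 0.056, product 0.01736.
Normalizing constant = 0.17248; the posterior for Machine 2 is its product over the sum, 0.05610/0.17248 = 0.3253.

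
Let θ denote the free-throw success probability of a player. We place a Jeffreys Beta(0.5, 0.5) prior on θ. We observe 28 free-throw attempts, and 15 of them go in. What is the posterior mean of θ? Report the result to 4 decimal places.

Posterior mean ≈ 0.5345

Observing 15 successes and 13 failures updates Beta(0.5, 0.5) by adding the success and failure counts to the two shape parameters: α = 0.5+15 = 15.5, β = 0.5+13 = 13.5.
Posterior mean = α/(α+β) = 15.5/29 = 0.5345.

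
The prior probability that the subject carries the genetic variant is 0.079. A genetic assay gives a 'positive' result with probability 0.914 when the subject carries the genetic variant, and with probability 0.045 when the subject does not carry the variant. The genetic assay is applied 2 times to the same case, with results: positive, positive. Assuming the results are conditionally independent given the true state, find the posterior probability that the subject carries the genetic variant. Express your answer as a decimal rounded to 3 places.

Posterior P(H) ≈ 0.973

Let H be the event that the subject carries the genetic variant; start with P(H) = 0.079. P('positive'|H) = 0.914, P('positive'|¬H) = 0.045.
Update on result 1 ('positive'): P(H) ← 0.914·0.0790 / (0.914·0.0790 + 0.045·0.9210) = 0.072206/0.11365 = 0.6353.
Update on result 2 ('positive'): P(H) ← 0.914·0.6353 / (0.914·0.6353 + 0.045·0.3647) = 0.58069/0.59710 = 0.9725.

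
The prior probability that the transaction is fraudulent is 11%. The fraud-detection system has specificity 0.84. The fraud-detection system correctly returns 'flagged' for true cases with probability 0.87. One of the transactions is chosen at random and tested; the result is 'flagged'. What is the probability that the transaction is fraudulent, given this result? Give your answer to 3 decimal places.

P(H | E) ≈ 0.402

Write H for 'the transaction is fraudulent'. Prior odds H:¬H = 0.11/0.89 = 0.12360. For the 'flagged' outcome, the likelihood ratio is 0.87/0.16 = 5.4375.
Posterior odds = 0.12360 × 5.4375 = 0.67205, so P(H|E) = 0.67205/(1+0.67205) = 0.402.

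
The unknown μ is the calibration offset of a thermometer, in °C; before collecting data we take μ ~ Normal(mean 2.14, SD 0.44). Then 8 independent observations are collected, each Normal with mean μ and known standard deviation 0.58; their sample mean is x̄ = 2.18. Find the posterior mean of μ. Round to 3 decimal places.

With known σ, the Normal prior is conjugate. Weight on the data is w = (n/σ²)/(n/σ² + 1/τ₀²) = 23.7812/(23.7812+5.16529) = 0.82156.
Posterior mean = w·x̄ + (1−w)·μ₀ = 0.82156·2.18 + 0.17844·2.14 = 2.173.

Posterior mean ≈ 2.173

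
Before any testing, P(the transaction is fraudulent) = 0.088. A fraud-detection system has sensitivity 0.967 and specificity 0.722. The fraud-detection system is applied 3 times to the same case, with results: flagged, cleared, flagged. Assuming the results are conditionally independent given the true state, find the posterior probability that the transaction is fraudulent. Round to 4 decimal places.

Posterior P(H) ≈ 0.0507

With H the event that the transaction is fraudulent, the joint likelihood of the observed sequence is P(data|H) = 0.967·0.033·0.967 = 0.030858 and P(data|¬H) = 0.278·0.722·0.278 = 0.055799.
Bayes: P(H|data) = 0.088·0.030858 / (0.088·0.030858 + 0.912·0.055799) = 0.0027155/0.053604 = 0.0507.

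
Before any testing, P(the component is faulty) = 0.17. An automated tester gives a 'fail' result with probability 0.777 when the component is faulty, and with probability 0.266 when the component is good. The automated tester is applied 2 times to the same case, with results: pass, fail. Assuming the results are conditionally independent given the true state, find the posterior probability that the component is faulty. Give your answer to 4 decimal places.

With H the event that the component is faulty, the joint likelihood of the observed sequence is P(data|H) = 0.223·0.777 = 0.17327 and P(data|¬H) = 0.734·0.266 = 0.19524.
Bayes: P(H|data) = 0.17·0.17327 / (0.17·0.17327 + 0.83·0.19524) = 0.029456/0.19151 = 0.1538.

Posterior P(H) ≈ 0.1538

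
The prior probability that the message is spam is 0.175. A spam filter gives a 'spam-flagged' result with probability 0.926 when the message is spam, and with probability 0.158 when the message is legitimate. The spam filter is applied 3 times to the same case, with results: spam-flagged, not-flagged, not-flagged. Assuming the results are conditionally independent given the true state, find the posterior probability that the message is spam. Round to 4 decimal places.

Posterior P(H) ≈ 0.0095

Let H be the event that the message is spam; start with P(H) = 0.175. P('spam-flagged'|H) = 0.926, P('spam-flagged'|¬H) = 0.158.
Update on result 1 ('spam-flagged'): P(H) ← 0.926·0.1750 / (0.926·0.1750 + 0.158·0.8250) = 0.16205/0.29240 = 0.5542.
Update on result 2 ('not-flagged'): P(H) ← 0.074·0.5542 / (0.074·0.5542 + 0.842·0.4458) = 0.041011/0.41637 = 0.0985.
Update on result 3 ('not-flagged'): P(H) ← 0.074·0.0985 / (0.074·0.0985 + 0.842·0.9015) = 0.0072888/0.76635 = 0.0095.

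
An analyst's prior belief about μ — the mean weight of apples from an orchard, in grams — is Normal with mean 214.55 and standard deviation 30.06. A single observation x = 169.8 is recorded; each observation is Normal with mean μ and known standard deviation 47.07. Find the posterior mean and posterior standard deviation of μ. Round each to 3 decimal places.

With known σ, the Normal prior is conjugate. Weight on the data is w = (n/σ²)/(n/σ² + 1/τ₀²) = 0.00045135/(0.00045135+0.00110668) = 0.28969.
Posterior mean = w·x̄ + (1−w)·μ₀ = 0.28969·169.8 + 0.71031·214.55 = 201.586. Posterior variance = 1/(0.00045135+0.00110668) = 641.837, so SD = 25.335.

Posterior mean ≈ 201.586; posterior SD ≈ 25.335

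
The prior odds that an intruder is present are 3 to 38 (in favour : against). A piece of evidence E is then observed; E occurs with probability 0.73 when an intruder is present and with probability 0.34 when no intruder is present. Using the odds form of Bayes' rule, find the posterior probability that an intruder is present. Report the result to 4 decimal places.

Prior odds = 3/38 = 0.078947. In log-odds, ln(0.078947) = -2.5390.
Add log likelihood ratio: ln(2.1471) = 0.76410.
Posterior log-odds = -1.7749, so posterior odds = exp(-1.7749) = 0.16950. Converting, P(H|E) = 0.16950/1.1695 = 0.1449.

Posterior probability ≈ 0.1449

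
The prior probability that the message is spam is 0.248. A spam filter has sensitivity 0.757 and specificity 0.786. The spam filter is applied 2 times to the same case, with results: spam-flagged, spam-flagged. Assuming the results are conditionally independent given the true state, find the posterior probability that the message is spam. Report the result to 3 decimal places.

Let H be the event that the message is spam; start with P(H) = 0.248. P('spam-flagged'|H) = 0.757, P('spam-flagged'|¬H) = 0.214.
Update on result 1 ('spam-flagged'): P(H) ← 0.757·0.2480 / (0.757·0.2480 + 0.214·0.7520) = 0.18774/0.34866 = 0.5384.
Update on result 2 ('spam-flagged'): P(H) ← 0.757·0.5384 / (0.757·0.5384 + 0.214·0.4616) = 0.40760/0.50638 = 0.8049.

Posterior P(H) ≈ 0.805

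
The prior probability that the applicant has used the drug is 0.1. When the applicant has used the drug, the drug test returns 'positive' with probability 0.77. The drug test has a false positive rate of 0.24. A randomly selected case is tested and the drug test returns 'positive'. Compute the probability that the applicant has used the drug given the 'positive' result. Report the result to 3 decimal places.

P(H | E) ≈ 0.263

Write H for 'the applicant has used the drug'. Prior odds H:¬H = 0.1/0.9 = 0.11111. For the 'positive' outcome, the likelihood ratio is 0.77/0.24 = 3.2083.
Posterior odds = 0.11111 × 3.2083 = 0.35648, so P(H|E) = 0.35648/(1+0.35648) = 0.263.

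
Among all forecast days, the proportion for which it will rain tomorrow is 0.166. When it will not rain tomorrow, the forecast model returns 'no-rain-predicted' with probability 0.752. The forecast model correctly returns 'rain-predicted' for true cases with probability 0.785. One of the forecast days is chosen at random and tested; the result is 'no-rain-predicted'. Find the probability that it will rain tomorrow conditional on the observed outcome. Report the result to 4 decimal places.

Write H for 'it will rain tomorrow'. Prior odds H:¬H = 0.166/0.834 = 0.19904. For the 'no-rain-predicted' outcome, the likelihood ratio is 0.215/0.752 = 0.28590.
Posterior odds = 0.19904 × 0.28590 = 0.056907, so P(H|E) = 0.056907/(1+0.056907) = 0.0538.

P(H | E) ≈ 0.0538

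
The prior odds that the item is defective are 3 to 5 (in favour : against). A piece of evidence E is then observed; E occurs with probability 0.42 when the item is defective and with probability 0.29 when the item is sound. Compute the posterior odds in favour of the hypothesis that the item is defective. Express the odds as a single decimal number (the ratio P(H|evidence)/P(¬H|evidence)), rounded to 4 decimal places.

Prior odds = 3/5 = 0.60000.
Likelihood ratio for E = 0.42/0.29 = 1.4483.
Posterior odds = prior odds × LR = 0.86897.

Posterior odds ≈ 0.8690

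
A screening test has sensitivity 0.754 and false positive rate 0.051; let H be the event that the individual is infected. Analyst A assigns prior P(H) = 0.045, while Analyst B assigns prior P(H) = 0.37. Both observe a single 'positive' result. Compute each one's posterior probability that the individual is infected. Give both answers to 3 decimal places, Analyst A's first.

P('+'|H) = 0.754, P('+'|¬H) = 0.051.
Analyst A: numerator 0.754·0.045 = 0.033930; evidence = 0.033930+0.051·0.955 = 0.082635; posterior = 0.411.
Analyst B: numerator 0.754·0.37 = 0.27898; evidence = 0.27898+0.051·0.63 = 0.31111; posterior = 0.897.

Analyst A: 0.411; Analyst B: 0.897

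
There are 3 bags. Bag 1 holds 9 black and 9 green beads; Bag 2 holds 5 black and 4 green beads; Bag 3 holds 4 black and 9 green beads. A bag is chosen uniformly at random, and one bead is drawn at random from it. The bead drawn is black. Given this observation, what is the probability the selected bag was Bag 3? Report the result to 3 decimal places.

Tabulate prior·likelihood by source: [1] prior 0.333333, lik 0.5, product 0.1667; [2] prior 0.333333, lik 0.5556, product 0.1852; [3] prior 0.333333, lik 0.3077, product 0.1026.
Normalizing constant = 0.45442; the posterior for Bag 3 is its product over the sum, 0.1026/0.45442 = 0.226.

Posterior probability ≈ 0.226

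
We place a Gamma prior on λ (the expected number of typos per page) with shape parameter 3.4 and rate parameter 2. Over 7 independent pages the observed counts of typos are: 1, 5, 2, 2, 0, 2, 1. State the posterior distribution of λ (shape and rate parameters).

Total count ∑xᵢ = 13 over n = 7 pages.
Gamma is conjugate to the Poisson likelihood: posterior is Gamma(shape = 3.4+13 = 16.4, rate = 2+7 = 9).

Posterior: Gamma(shape=16.4, rate=9)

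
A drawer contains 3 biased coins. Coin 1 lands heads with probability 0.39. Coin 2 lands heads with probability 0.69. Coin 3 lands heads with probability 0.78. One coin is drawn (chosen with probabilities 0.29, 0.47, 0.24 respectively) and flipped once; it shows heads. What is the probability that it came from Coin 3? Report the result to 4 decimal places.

Posterior probability ≈ 0.2997

Tabulate prior·likelihood by source: [1] prior 0.29, lik 0.39, product 0.1131; [2] prior 0.47, lik 0.69, product 0.3243; [3] prior 0.24, lik 0.78, product 0.1872.
Normalizing constant = 0.62460; the posterior for Coin 3 is its product over the sum, 0.1872/0.62460 = 0.2997.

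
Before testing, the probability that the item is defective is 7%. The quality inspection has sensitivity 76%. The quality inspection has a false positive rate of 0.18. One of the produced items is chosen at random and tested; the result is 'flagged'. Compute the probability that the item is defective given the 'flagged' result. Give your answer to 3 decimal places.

P(H | E) ≈ 0.241

Let H be the event that the item is defective. P(H) = 0.07, so P(¬H) = 0.93. With E the 'flagged' result, P(E|H) = 0.76 and P(E|¬H) = 0.18.
P(E) = 0.76·0.07 + 0.18·0.93 = 0.053200 + 0.16740 = 0.22060.
By Bayes' theorem, P(H|E) = 0.053200 / 0.22060 = 0.241.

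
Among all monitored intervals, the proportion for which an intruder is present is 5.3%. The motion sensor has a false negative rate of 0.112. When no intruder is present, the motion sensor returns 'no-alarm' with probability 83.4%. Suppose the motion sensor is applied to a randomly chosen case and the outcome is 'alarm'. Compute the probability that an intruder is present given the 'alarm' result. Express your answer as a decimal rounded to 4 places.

Let H be the event that an intruder is present. P(H) = 0.053, so P(¬H) = 0.947. With E the 'alarm' result, P(E|H) = 0.888 and P(E|¬H) = 0.166.
P(E) = 0.888·0.053 + 0.166·0.947 = 0.047064 + 0.15720 = 0.20427.
By Bayes' theorem, P(H|E) = 0.047064 / 0.20427 = 0.2304.

P(H | E) ≈ 0.2304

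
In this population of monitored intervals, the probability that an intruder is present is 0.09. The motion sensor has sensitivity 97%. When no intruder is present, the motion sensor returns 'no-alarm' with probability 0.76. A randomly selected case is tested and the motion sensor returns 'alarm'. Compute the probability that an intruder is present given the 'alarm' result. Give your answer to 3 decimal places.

Let H be the event that an intruder is present. P(H) = 0.09, so P(¬H) = 0.91. With E the 'alarm' result, P(E|H) = 0.97 and P(E|¬H) = 0.24.
P(E) = 0.97·0.09 + 0.24·0.91 = 0.087300 + 0.21840 = 0.30570.
By Bayes' theorem, P(H|E) = 0.087300 / 0.30570 = 0.286.

P(H | E) ≈ 0.286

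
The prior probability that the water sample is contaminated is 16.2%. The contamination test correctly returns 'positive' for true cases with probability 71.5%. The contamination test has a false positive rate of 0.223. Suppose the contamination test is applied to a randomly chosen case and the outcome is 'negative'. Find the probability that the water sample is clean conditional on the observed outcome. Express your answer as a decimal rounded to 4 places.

Write H for 'the water sample is contaminated'. Prior odds H:¬H = 0.162/0.838 = 0.19332. For the 'negative' outcome, the likelihood ratio is 0.285/0.777 = 0.36680.
Posterior odds = 0.19332 × 0.36680 = 0.070908, so P(H|E) = 0.070908/(1+0.070908) = 0.0662. Then P(¬H|E) = 1 − 0.0662 = 0.9338.

P(¬H | E) ≈ 0.9338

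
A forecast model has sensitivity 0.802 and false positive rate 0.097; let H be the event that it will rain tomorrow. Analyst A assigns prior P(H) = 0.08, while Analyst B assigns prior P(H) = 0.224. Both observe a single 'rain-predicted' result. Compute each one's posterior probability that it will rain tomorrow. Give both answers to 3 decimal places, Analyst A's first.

Analyst A: 0.418; Analyst B: 0.705

The likelihood ratio for a 'rain-predicted' result is 0.802/0.097 = 8.2680.
Analyst A: prior odds 0.08/0.92 = 0.086957; posterior odds 0.71896; posterior probability 0.418.
Analyst B: prior odds 0.224/0.776 = 0.28866; posterior odds 2.3867; posterior probability 0.705.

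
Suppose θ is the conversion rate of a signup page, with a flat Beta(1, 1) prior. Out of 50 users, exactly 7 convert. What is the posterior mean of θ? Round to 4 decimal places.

Posterior mean ≈ 0.1538

The binomial likelihood is conjugate to the Beta prior: with 7 successes and 43 failures, the posterior is Beta(1+7, 1+43) = Beta(8, 44).
Posterior mean = α/(α+β) = 8/52 = 0.1538.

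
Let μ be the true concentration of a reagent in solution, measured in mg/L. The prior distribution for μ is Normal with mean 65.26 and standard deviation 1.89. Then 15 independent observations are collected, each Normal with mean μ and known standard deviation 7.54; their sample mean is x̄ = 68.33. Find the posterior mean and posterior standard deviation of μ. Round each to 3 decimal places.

Posterior mean ≈ 66.750; posterior SD ≈ 1.356

With known σ, the Normal prior is conjugate. Weight on the data is w = (n/σ²)/(n/σ² + 1/τ₀²) = 0.263845/(0.263845+0.279947) = 0.48519.
Posterior mean = w·x̄ + (1−w)·μ₀ = 0.48519·68.33 + 0.51481·65.26 = 66.750. Posterior variance = 1/(0.263845+0.279947) = 1.83894, so SD = 1.356.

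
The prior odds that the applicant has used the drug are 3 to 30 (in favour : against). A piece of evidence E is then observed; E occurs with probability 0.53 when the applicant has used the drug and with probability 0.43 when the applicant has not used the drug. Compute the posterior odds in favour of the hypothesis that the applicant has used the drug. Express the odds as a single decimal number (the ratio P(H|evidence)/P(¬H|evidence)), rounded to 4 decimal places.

Posterior odds ≈ 0.1233

Prior odds = 3/30 = 0.10000.
Likelihood ratio for E = 0.53/0.43 = 1.2326.
Posterior odds = prior odds × LR = 0.12326.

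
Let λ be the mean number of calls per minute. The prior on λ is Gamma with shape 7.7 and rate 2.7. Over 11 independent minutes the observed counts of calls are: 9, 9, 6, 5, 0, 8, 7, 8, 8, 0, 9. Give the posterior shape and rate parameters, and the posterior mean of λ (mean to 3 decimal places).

Posterior: Gamma(shape=76.7, rate=13.7); mean ≈ 5.599

The Poisson likelihood adds the total count to the shape and the number of exposure periods to the rate. Here ∑xᵢ = 69 and n = 11, so shape 7.7→76.7 and rate 2.7→13.7.
Posterior mean = shape/rate = 76.7/13.7 = 5.599.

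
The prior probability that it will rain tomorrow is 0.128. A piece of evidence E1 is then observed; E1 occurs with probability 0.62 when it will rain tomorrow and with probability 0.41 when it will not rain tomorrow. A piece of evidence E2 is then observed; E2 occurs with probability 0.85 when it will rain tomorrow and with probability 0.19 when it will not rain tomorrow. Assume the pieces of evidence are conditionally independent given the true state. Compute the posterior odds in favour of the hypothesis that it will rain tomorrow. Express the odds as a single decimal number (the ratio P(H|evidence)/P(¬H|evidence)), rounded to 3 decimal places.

Prior odds = 0.128/(1−0.128) = 0.14679.
Likelihood ratio for E1 = 0.62/0.41 = 1.5122.
Likelihood ratio for E2 = 0.85/0.19 = 4.4737.
Posterior odds = prior odds × LR₁ × LR₂ = 0.99304.

Posterior odds ≈ 0.993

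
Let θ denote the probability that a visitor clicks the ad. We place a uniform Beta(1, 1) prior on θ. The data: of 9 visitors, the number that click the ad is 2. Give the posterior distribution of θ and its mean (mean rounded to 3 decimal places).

Observing 2 successes and 7 failures updates Beta(1, 1) by adding the success and failure counts to the two shape parameters: α = 1+2 = 3, β = 1+7 = 8.
E[θ | data] = 3/(3+8) = 0.273.

Posterior: Beta(3, 8); mean ≈ 0.273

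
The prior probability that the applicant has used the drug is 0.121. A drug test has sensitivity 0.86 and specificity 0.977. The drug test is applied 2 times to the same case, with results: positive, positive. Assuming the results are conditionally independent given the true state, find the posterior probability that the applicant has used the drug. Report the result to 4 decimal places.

Let H be the event that the applicant has used the drug; start with P(H) = 0.121. P('positive'|H) = 0.86, P('positive'|¬H) = 0.023.
Update on result 1 ('positive'): P(H) ← 0.86·0.1210 / (0.86·0.1210 + 0.023·0.8790) = 0.10406/0.12428 = 0.8373.
Update on result 2 ('positive'): P(H) ← 0.86·0.8373 / (0.86·0.8373 + 0.023·0.1627) = 0.72010/0.72384 = 0.9948.

Posterior P(H) ≈ 0.9948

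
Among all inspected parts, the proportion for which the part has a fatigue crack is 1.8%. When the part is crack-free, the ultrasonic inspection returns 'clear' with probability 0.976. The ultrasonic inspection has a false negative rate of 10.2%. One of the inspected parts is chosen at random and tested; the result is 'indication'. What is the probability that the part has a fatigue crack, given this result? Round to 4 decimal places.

P(H | E) ≈ 0.4068

Let H be the event that the part has a fatigue crack. P(H) = 0.018, so P(¬H) = 0.982. With E the 'indication' result, P(E|H) = 0.898 and P(E|¬H) = 0.024.
P(E) = 0.898·0.018 + 0.024·0.982 = 0.016164 + 0.023568 = 0.039732.
By Bayes' theorem, P(H|E) = 0.016164 / 0.039732 = 0.4068.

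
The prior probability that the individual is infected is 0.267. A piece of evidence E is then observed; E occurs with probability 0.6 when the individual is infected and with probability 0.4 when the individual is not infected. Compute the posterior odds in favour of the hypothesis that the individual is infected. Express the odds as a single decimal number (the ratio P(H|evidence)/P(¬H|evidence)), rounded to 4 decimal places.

Posterior odds ≈ 0.5464

Prior odds = 0.267/(1−0.267) = 0.36426. In log-odds, ln(0.36426) = -1.0099.
Add log likelihood ratio: ln(1.5000) = 0.40547.
Posterior log-odds = -0.60443, so posterior odds = exp(-0.60443) = 0.54638.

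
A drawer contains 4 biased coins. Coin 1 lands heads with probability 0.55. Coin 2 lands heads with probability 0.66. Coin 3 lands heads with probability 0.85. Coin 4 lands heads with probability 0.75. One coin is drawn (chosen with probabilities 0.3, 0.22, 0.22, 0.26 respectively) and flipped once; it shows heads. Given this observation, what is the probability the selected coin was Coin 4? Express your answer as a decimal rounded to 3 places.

P(heads|C1) = 0.55; P(heads|C2) = 0.66; P(heads|C3) = 0.85; P(heads|C4) = 0.75.
Prior × likelihood for each source: 0.3·0.55=0.1650, 0.22·0.66=0.1452, 0.22·0.85=0.1870, 0.26·0.75=0.1950. Summing gives P(heads) = 0.69220.
P(Coin 4 | heads) = 0.1950 / 0.69220 = 0.282.

Posterior probability ≈ 0.282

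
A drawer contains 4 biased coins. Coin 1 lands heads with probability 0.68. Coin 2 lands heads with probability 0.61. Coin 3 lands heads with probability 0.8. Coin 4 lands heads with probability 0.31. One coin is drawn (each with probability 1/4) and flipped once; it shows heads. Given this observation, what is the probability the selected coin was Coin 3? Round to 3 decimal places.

Posterior probability ≈ 0.333

Tabulate prior·likelihood by source: [1] prior 0.25, lik 0.68, product 0.1700; [2] prior 0.25, lik 0.61, product 0.1525; [3] prior 0.25, lik 0.8, product 0.2000; [4] prior 0.25, lik 0.31, product 0.07750.
Normalizing constant = 0.60000; the posterior for Coin 3 is its product over the sum, 0.2000/0.60000 = 0.333.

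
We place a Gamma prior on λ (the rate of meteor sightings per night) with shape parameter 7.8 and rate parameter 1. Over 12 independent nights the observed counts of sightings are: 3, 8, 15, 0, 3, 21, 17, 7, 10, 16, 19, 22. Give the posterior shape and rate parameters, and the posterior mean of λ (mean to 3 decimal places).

Posterior: Gamma(shape=148.8, rate=13); mean ≈ 11.446

The Poisson likelihood adds the total count to the shape and the number of exposure periods to the rate. Here ∑xᵢ = 141 and n = 12, so shape 7.8→148.8 and rate 1→13.
Posterior mean = shape/rate = 148.8/13 = 11.446.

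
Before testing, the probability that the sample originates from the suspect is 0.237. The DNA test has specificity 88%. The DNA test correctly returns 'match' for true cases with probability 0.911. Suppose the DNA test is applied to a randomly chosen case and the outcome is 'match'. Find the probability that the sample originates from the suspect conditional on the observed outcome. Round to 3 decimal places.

Let H be the event that the sample originates from the suspect. P(H) = 0.237, so P(¬H) = 0.763. With E the 'match' result, P(E|H) = 0.911 and P(E|¬H) = 0.12.
P(E) = 0.911·0.237 + 0.12·0.763 = 0.21591 + 0.091560 = 0.30747.
By Bayes' theorem, P(H|E) = 0.21591 / 0.30747 = 0.702.

P(H | E) ≈ 0.702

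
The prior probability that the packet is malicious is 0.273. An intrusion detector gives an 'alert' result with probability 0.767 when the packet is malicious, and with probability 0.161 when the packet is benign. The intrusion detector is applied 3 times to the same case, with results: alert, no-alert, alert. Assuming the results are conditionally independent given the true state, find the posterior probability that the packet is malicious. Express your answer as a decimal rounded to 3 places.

Posterior P(H) ≈ 0.703

With H the event that the packet is malicious, the joint likelihood of the observed sequence is P(data|H) = 0.767·0.233·0.767 = 0.13707 and P(data|¬H) = 0.161·0.839·0.161 = 0.021748.
Bayes: P(H|data) = 0.273·0.13707 / (0.273·0.13707 + 0.727·0.021748) = 0.037420/0.053231 = 0.7030.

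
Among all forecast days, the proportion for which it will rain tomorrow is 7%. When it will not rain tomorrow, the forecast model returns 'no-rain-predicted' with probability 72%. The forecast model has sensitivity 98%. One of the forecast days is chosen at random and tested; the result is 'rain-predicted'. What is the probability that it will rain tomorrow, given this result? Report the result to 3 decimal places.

Let H be the event that it will rain tomorrow. P(H) = 0.07, so P(¬H) = 0.93. With E the 'rain-predicted' result, P(E|H) = 0.98 and P(E|¬H) = 0.28.
P(E) = 0.98·0.07 + 0.28·0.93 = 0.068600 + 0.26040 = 0.32900.
By Bayes' theorem, P(H|E) = 0.068600 / 0.32900 = 0.209.

P(H | E) ≈ 0.209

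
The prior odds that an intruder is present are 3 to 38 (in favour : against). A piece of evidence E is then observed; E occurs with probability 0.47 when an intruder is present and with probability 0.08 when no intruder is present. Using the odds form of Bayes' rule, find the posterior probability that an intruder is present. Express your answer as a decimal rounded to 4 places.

Prior odds = 3/38 = 0.078947. In log-odds, ln(0.078947) = -2.5390.
Add log likelihood ratio: ln(5.8750) = 1.7707.
Posterior log-odds = -0.76827, so posterior odds = exp(-0.76827) = 0.46382. Converting, P(H|E) = 0.46382/1.4638 = 0.3169.

Posterior probability ≈ 0.3169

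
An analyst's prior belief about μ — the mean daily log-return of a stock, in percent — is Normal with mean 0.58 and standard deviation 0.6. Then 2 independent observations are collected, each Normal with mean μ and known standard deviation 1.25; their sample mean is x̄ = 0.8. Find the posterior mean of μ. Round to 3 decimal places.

With known σ, the Normal prior is conjugate. Weight on the data is w = (n/σ²)/(n/σ² + 1/τ₀²) = 1.28000/(1.28000+2.77778) = 0.31544.
Posterior mean = w·x̄ + (1−w)·μ₀ = 0.31544·0.8 + 0.68456·0.58 = 0.649.

Posterior mean ≈ 0.649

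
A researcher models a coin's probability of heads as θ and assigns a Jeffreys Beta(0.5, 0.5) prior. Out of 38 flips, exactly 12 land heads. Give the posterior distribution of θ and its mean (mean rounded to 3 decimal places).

The binomial likelihood is conjugate to the Beta prior: with 12 successes and 26 failures, the posterior is Beta(0.5+12, 0.5+26) = Beta(12.5, 26.5).
Posterior mean = α/(α+β) = 12.5/39 = 0.321.

Posterior: Beta(12.5, 26.5); mean ≈ 0.321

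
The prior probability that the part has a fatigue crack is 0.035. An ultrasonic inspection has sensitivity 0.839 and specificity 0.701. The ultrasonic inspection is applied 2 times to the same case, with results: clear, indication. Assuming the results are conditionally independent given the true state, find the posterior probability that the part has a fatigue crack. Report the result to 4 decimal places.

Posterior P(H) ≈ 0.0228

With H the event that the part has a fatigue crack, the joint likelihood of the observed sequence is P(data|H) = 0.161·0.839 = 0.13508 and P(data|¬H) = 0.701·0.299 = 0.20960.
Bayes: P(H|data) = 0.035·0.13508 / (0.035·0.13508 + 0.965·0.20960) = 0.0047278/0.20699 = 0.0228.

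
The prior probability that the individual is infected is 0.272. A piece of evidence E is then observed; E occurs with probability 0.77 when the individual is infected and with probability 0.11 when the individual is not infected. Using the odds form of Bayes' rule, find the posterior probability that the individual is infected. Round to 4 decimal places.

Posterior probability ≈ 0.7234

Prior odds = 0.272/(1−0.272) = 0.37363. In log-odds, ln(0.37363) = -0.98450.
Add log likelihood ratio: ln(7.0000) = 1.9459.
Posterior log-odds = 0.96141, so posterior odds = exp(0.96141) = 2.6154. Converting, P(H|E) = 2.6154/3.6154 = 0.7234.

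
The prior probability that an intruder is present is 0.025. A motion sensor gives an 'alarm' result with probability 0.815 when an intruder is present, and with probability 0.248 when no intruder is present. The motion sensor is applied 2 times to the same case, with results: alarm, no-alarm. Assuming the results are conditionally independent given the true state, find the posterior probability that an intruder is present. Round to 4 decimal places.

Posterior P(H) ≈ 0.0203

With H the event that an intruder is present, the joint likelihood of the observed sequence is P(data|H) = 0.815·0.185 = 0.15077 and P(data|¬H) = 0.248·0.752 = 0.18650.
Bayes: P(H|data) = 0.025·0.15077 / (0.025·0.15077 + 0.975·0.18650) = 0.0037694/0.18560 = 0.0203.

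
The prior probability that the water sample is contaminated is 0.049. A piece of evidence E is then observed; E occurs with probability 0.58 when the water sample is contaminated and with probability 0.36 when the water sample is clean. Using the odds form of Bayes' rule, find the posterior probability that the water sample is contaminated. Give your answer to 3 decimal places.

Posterior probability ≈ 0.077

Prior odds = 0.049/(1−0.049) = 0.051525. In log-odds, ln(0.051525) = -2.9657.
Add log likelihood ratio: ln(1.6111) = 0.47692.
Posterior log-odds = -2.4888, so posterior odds = exp(-2.4888) = 0.083012. Converting, P(H|E) = 0.083012/1.0830 = 0.077.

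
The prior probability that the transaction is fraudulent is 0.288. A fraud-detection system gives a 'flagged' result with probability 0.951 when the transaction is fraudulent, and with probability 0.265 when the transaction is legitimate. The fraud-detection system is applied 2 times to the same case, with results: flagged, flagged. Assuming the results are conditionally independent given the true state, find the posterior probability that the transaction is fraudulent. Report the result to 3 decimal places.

Let H be the event that the transaction is fraudulent; start with P(H) = 0.288. P('flagged'|H) = 0.951, P('flagged'|¬H) = 0.265.
Update on result 1 ('flagged'): P(H) ← 0.951·0.2880 / (0.951·0.2880 + 0.265·0.7120) = 0.27389/0.46257 = 0.5921.
Update on result 2 ('flagged'): P(H) ← 0.951·0.5921 / (0.951·0.5921 + 0.265·0.4079) = 0.56309/0.67118 = 0.8390.

Posterior P(H) ≈ 0.839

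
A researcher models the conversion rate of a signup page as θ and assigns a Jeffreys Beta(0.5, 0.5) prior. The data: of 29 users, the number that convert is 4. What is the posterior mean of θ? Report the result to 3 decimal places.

Posterior mean ≈ 0.150

The binomial likelihood is conjugate to the Beta prior: with 4 successes and 25 failures, the posterior is Beta(0.5+4, 0.5+25) = Beta(4.5, 25.5).
Posterior mean = α/(α+β) = 4.5/30 = 0.150.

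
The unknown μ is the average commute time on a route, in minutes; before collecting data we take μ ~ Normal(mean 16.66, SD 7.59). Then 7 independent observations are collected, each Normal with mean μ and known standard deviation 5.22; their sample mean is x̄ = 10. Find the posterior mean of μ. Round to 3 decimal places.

Posterior mean ≈ 10.422

Prior precision 1/τ₀² = 1/7.59² = 0.0173587; data precision n/σ² = 7/5.22² = 0.256896.
Posterior precision = 0.0173587 + 0.256896 = 0.274254.
Posterior mean = (0.0173587·16.66 + 0.256896·10) / 0.274254 = 10.422.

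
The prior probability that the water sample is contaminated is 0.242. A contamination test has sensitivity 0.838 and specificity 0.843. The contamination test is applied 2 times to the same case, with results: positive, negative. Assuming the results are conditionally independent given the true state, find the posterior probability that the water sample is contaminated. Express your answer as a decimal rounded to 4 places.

With H the event that the water sample is contaminated, the joint likelihood of the observed sequence is P(data|H) = 0.838·0.162 = 0.13576 and P(data|¬H) = 0.157·0.843 = 0.13235.
Bayes: P(H|data) = 0.242·0.13576 / (0.242·0.13576 + 0.758·0.13235) = 0.032853/0.13318 = 0.2467.

Posterior P(H) ≈ 0.2467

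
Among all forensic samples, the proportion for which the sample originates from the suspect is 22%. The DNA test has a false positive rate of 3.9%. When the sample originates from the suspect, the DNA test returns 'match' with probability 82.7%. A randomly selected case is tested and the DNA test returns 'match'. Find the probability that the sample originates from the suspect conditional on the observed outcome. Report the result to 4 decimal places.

P(H | E) ≈ 0.8568

Write H for 'the sample originates from the suspect'. Prior odds H:¬H = 0.22/0.78 = 0.28205. For the 'match' outcome, the likelihood ratio is 0.827/0.039 = 21.205.
Posterior odds = 0.28205 × 21.205 = 5.9809, so P(H|E) = 5.9809/(1+5.9809) = 0.8568.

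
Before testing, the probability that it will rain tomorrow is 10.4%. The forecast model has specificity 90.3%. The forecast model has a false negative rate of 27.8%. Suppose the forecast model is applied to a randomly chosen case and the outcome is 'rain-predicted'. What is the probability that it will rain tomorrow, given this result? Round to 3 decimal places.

Let H be the event that it will rain tomorrow. P(H) = 0.104, so P(¬H) = 0.896. With E the 'rain-predicted' result, P(E|H) = 0.722 and P(E|¬H) = 0.097.
P(E) = 0.722·0.104 + 0.097·0.896 = 0.075088 + 0.086912 = 0.16200.
By Bayes' theorem, P(H|E) = 0.075088 / 0.16200 = 0.464.

P(H | E) ≈ 0.464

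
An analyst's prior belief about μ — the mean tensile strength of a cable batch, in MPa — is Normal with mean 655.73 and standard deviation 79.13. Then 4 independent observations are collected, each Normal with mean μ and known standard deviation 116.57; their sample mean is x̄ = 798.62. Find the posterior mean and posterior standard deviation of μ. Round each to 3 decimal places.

With known σ, the Normal prior is conjugate. Weight on the data is w = (n/σ²)/(n/σ² + 1/τ₀²) = 0.00029437/(0.00029437+0.00015970) = 0.64828.
Posterior mean = w·x̄ + (1−w)·μ₀ = 0.64828·798.62 + 0.35172·655.73 = 748.363. Posterior variance = 1/(0.00029437+0.00015970) = 2202.30, so SD = 46.929.

Posterior mean ≈ 748.363; posterior SD ≈ 46.929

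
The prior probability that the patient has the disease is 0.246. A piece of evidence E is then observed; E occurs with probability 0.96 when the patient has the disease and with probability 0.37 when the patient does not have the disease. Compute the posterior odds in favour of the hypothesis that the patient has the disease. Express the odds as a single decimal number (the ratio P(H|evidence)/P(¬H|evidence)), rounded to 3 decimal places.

Posterior odds ≈ 0.847

Prior odds = 0.246/(1−0.246) = 0.32626.
Likelihood ratio for E = 0.96/0.37 = 2.5946.
Posterior odds = prior odds × LR = 0.84651.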